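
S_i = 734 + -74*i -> [734, 660, 586, 512, 438]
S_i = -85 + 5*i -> [-85, -80, -75, -70, -65]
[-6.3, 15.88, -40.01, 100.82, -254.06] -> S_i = -6.30*(-2.52)^i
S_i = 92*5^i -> [92, 460, 2300, 11500, 57500]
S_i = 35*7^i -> [35, 245, 1715, 12005, 84035]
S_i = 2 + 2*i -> [2, 4, 6, 8, 10]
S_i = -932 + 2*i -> [-932, -930, -928, -926, -924]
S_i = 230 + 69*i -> [230, 299, 368, 437, 506]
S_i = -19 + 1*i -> [-19, -18, -17, -16, -15]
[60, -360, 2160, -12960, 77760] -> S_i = 60*-6^i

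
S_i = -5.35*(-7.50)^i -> [-5.35, 40.12, -300.94, 2257.03, -16927.73]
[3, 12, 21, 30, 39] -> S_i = 3 + 9*i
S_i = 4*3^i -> [4, 12, 36, 108, 324]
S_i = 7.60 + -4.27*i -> [7.6, 3.33, -0.94, -5.21, -9.48]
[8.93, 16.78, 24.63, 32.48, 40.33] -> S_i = 8.93 + 7.85*i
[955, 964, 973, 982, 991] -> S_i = 955 + 9*i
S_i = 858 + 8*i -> [858, 866, 874, 882, 890]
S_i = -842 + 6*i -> [-842, -836, -830, -824, -818]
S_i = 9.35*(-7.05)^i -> [9.35, -65.92, 464.72, -3276.26, 23097.67]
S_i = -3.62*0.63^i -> [-3.62, -2.28, -1.44, -0.91, -0.57]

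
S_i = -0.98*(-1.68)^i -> [-0.98, 1.65, -2.77, 4.65, -7.81]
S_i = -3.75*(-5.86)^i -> [-3.75, 21.98, -128.77, 754.61, -4422.03]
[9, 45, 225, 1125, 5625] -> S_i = 9*5^i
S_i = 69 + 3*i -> [69, 72, 75, 78, 81]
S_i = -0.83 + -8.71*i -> [-0.83, -9.54, -18.25, -26.96, -35.67]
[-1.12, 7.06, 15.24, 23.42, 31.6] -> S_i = -1.12 + 8.18*i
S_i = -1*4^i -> [-1, -4, -16, -64, -256]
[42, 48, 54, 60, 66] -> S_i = 42 + 6*i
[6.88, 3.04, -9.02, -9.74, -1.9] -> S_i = Random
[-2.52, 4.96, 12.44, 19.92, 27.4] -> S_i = -2.52 + 7.48*i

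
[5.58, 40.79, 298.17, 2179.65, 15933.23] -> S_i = 5.58*7.31^i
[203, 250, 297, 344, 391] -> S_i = 203 + 47*i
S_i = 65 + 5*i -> [65, 70, 75, 80, 85]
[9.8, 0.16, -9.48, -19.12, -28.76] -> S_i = 9.80 + -9.64*i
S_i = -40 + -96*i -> [-40, -136, -232, -328, -424]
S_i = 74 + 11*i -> [74, 85, 96, 107, 118]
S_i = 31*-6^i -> [31, -186, 1116, -6696, 40176]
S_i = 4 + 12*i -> [4, 16, 28, 40, 52]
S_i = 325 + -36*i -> [325, 289, 253, 217, 181]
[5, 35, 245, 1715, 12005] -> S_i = 5*7^i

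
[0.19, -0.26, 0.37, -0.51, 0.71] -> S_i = 0.19*(-1.39)^i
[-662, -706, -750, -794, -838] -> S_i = -662 + -44*i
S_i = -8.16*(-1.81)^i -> [-8.16, 14.77, -26.73, 48.39, -87.58]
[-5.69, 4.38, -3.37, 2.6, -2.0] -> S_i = -5.69*(-0.77)^i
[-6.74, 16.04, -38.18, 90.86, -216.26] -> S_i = -6.74*(-2.38)^i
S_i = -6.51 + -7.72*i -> [-6.51, -14.23, -21.95, -29.67, -37.39]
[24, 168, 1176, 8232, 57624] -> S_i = 24*7^i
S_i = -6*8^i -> [-6, -48, -384, -3072, -24576]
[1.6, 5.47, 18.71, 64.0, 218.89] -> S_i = 1.60*3.42^i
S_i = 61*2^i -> [61, 122, 244, 488, 976]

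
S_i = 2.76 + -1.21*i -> [2.76, 1.55, 0.34, -0.87, -2.08]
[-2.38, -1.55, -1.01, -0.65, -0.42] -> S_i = -2.38*0.65^i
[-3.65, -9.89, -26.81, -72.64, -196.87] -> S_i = -3.65*2.71^i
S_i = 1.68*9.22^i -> [1.68, 15.49, 142.81, 1316.75, 12140.4]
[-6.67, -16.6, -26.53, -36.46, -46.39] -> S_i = -6.67 + -9.93*i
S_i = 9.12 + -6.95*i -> [9.12, 2.17, -4.78, -11.73, -18.68]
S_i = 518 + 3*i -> [518, 521, 524, 527, 530]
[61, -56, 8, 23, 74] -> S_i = Random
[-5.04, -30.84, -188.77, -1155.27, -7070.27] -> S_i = -5.04*6.12^i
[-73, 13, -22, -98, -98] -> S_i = Random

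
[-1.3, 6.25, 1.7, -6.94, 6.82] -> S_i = Random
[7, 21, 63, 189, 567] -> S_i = 7*3^i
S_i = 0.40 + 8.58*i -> [0.4, 8.98, 17.56, 26.14, 34.72]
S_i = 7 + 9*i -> [7, 16, 25, 34, 43]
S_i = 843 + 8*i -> [843, 851, 859, 867, 875]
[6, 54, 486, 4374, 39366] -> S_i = 6*9^i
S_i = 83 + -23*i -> [83, 60, 37, 14, -9]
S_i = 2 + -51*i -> [2, -49, -100, -151, -202]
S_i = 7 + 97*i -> [7, 104, 201, 298, 395]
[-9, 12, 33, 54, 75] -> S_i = -9 + 21*i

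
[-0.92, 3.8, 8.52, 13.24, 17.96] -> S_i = -0.92 + 4.72*i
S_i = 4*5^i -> [4, 20, 100, 500, 2500]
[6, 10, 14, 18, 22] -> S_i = 6 + 4*i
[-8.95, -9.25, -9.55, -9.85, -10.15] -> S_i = -8.95 + -0.30*i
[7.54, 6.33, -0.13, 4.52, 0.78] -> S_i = Random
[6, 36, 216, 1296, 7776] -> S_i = 6*6^i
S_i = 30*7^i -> [30, 210, 1470, 10290, 72030]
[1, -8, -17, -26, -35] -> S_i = 1 + -9*i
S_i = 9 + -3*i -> [9, 6, 3, 0, -3]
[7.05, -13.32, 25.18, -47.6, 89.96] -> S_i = 7.05*(-1.89)^i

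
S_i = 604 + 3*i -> [604, 607, 610, 613, 616]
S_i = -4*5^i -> [-4, -20, -100, -500, -2500]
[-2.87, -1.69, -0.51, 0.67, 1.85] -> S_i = -2.87 + 1.18*i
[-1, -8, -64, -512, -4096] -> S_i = -1*8^i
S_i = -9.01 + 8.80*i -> [-9.01, -0.21, 8.59, 17.39, 26.19]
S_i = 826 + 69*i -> [826, 895, 964, 1033, 1102]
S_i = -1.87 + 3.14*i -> [-1.87, 1.27, 4.41, 7.55, 10.69]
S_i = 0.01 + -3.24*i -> [0.01, -3.23, -6.47, -9.71, -12.95]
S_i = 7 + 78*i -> [7, 85, 163, 241, 319]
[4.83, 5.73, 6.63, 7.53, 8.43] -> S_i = 4.83 + 0.90*i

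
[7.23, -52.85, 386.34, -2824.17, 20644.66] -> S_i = 7.23*(-7.31)^i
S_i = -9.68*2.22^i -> [-9.68, -21.49, -47.71, -105.91, -235.12]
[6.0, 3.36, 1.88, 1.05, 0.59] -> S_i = 6.00*0.56^i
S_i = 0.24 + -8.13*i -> [0.24, -7.89, -16.02, -24.15, -32.28]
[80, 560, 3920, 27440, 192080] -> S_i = 80*7^i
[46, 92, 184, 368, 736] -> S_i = 46*2^i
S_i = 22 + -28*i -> [22, -6, -34, -62, -90]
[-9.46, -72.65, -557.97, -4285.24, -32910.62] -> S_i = -9.46*7.68^i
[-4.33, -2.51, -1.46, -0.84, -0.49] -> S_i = -4.33*0.58^i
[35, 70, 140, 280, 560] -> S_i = 35*2^i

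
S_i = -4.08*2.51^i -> [-4.08, -10.24, -25.7, -64.52, -161.94]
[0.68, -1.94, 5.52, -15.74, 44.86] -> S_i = 0.68*(-2.85)^i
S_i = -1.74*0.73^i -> [-1.74, -1.27, -0.93, -0.68, -0.49]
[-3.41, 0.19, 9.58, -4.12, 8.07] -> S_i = Random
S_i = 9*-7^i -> [9, -63, 441, -3087, 21609]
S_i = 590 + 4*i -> [590, 594, 598, 602, 606]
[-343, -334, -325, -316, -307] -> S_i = -343 + 9*i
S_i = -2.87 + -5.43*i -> [-2.87, -8.3, -13.73, -19.16, -24.59]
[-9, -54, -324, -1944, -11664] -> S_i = -9*6^i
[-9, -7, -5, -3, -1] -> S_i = -9 + 2*i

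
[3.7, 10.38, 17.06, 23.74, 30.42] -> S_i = 3.70 + 6.68*i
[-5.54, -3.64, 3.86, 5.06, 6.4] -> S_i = Random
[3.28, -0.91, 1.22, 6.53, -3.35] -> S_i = Random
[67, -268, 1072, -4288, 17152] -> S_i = 67*-4^i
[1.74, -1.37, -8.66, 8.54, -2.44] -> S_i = Random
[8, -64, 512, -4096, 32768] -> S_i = 8*-8^i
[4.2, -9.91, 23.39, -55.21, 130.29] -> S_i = 4.20*(-2.36)^i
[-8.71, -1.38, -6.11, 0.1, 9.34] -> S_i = Random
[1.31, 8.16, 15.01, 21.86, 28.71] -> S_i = 1.31 + 6.85*i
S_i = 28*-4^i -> [28, -112, 448, -1792, 7168]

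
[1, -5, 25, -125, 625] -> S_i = 1*-5^i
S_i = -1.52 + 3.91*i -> [-1.52, 2.39, 6.3, 10.21, 14.12]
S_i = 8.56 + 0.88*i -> [8.56, 9.44, 10.32, 11.2, 12.08]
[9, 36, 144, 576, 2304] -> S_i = 9*4^i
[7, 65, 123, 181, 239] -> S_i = 7 + 58*i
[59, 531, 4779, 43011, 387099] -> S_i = 59*9^i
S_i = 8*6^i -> [8, 48, 288, 1728, 10368]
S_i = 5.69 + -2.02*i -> [5.69, 3.67, 1.65, -0.37, -2.39]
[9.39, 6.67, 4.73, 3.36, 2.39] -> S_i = 9.39*0.71^i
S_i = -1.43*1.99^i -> [-1.43, -2.85, -5.66, -11.27, -22.43]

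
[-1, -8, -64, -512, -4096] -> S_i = -1*8^i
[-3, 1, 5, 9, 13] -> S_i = -3 + 4*i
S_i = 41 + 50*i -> [41, 91, 141, 191, 241]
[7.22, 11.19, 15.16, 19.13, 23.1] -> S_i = 7.22 + 3.97*i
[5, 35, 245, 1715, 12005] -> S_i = 5*7^i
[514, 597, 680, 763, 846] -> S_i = 514 + 83*i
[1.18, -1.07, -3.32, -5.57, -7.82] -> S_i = 1.18 + -2.25*i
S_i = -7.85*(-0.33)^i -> [-7.85, 2.59, -0.85, 0.28, -0.09]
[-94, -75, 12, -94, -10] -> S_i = Random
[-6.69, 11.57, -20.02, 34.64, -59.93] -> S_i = -6.69*(-1.73)^i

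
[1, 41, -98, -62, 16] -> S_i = Random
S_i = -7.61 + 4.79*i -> [-7.61, -2.82, 1.97, 6.76, 11.55]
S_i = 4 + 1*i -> [4, 5, 6, 7, 8]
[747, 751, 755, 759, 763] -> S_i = 747 + 4*i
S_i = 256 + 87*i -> [256, 343, 430, 517, 604]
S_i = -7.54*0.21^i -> [-7.54, -1.58, -0.33, -0.07, -0.01]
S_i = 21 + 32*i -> [21, 53, 85, 117, 149]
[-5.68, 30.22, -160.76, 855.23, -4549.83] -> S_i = -5.68*(-5.32)^i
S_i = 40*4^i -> [40, 160, 640, 2560, 10240]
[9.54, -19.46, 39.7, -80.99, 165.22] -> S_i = 9.54*(-2.04)^i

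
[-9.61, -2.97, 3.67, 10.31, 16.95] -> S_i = -9.61 + 6.64*i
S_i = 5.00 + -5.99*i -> [5.0, -0.99, -6.98, -12.97, -18.96]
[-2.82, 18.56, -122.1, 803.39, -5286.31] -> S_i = -2.82*(-6.58)^i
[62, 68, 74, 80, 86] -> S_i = 62 + 6*i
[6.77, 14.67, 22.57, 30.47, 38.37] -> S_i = 6.77 + 7.90*i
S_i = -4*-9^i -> [-4, 36, -324, 2916, -26244]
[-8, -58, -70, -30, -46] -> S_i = Random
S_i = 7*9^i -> [7, 63, 567, 5103, 45927]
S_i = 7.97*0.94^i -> [7.97, 7.49, 7.04, 6.62, 6.22]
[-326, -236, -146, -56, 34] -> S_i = -326 + 90*i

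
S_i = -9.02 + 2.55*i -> [-9.02, -6.47, -3.92, -1.37, 1.18]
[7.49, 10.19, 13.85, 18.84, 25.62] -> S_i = 7.49*1.36^i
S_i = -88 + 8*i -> [-88, -80, -72, -64, -56]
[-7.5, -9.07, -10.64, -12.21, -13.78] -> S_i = -7.50 + -1.57*i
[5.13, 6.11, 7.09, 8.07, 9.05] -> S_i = 5.13 + 0.98*i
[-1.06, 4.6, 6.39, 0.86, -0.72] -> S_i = Random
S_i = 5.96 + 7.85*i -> [5.96, 13.81, 21.66, 29.51, 37.36]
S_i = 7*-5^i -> [7, -35, 175, -875, 4375]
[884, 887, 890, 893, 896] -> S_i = 884 + 3*i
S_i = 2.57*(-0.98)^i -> [2.57, -2.52, 2.47, -2.42, 2.37]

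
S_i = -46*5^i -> [-46, -230, -1150, -5750, -28750]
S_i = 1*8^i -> [1, 8, 64, 512, 4096]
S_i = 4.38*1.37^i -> [4.38, 6.0, 8.22, 11.26, 15.43]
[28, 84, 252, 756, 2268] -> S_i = 28*3^i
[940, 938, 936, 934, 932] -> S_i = 940 + -2*i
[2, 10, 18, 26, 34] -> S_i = 2 + 8*i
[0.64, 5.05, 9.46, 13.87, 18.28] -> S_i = 0.64 + 4.41*i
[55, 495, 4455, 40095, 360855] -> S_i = 55*9^i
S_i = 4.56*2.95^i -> [4.56, 13.45, 39.68, 117.07, 345.34]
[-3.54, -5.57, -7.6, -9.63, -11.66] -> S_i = -3.54 + -2.03*i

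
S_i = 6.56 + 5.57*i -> [6.56, 12.13, 17.7, 23.27, 28.84]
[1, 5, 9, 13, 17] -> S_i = 1 + 4*i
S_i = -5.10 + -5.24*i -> [-5.1, -10.34, -15.58, -20.82, -26.06]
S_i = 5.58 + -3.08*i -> [5.58, 2.5, -0.58, -3.66, -6.74]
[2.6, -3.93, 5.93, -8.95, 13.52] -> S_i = 2.60*(-1.51)^i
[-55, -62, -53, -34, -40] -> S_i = Random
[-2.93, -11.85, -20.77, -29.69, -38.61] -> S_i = -2.93 + -8.92*i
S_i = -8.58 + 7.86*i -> [-8.58, -0.72, 7.14, 15.0, 22.86]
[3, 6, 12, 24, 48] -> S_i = 3*2^i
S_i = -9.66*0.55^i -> [-9.66, -5.31, -2.92, -1.61, -0.88]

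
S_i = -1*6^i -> [-1, -6, -36, -216, -1296]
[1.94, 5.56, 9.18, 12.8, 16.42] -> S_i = 1.94 + 3.62*i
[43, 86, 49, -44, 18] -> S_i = Random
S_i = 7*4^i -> [7, 28, 112, 448, 1792]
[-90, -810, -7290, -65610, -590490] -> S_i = -90*9^i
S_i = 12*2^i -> [12, 24, 48, 96, 192]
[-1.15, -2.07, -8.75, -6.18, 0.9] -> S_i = Random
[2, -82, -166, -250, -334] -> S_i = 2 + -84*i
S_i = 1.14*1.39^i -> [1.14, 1.58, 2.2, 3.06, 4.26]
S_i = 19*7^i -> [19, 133, 931, 6517, 45619]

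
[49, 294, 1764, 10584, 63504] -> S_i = 49*6^i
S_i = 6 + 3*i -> [6, 9, 12, 15, 18]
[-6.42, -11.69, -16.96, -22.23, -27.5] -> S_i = -6.42 + -5.27*i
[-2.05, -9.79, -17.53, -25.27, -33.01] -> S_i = -2.05 + -7.74*i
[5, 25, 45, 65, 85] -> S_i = 5 + 20*i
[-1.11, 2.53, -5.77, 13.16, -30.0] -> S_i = -1.11*(-2.28)^i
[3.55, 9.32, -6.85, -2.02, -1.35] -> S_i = Random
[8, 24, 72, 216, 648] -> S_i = 8*3^i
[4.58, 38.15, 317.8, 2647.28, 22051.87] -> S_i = 4.58*8.33^i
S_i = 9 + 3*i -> [9, 12, 15, 18, 21]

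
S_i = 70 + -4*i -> [70, 66, 62, 58, 54]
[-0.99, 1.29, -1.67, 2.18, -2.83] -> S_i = -0.99*(-1.30)^i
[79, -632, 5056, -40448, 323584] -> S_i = 79*-8^i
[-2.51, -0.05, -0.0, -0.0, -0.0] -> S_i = -2.51*0.02^i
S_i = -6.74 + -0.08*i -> [-6.74, -6.82, -6.9, -6.98, -7.06]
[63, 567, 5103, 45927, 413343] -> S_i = 63*9^i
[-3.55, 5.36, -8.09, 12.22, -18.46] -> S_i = -3.55*(-1.51)^i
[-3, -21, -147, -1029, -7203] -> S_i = -3*7^i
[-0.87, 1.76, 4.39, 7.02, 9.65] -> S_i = -0.87 + 2.63*i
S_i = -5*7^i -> [-5, -35, -245, -1715, -12005]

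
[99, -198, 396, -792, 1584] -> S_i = 99*-2^i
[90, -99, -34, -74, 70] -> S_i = Random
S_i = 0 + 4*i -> [0, 4, 8, 12, 16]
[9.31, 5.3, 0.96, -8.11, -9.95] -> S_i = Random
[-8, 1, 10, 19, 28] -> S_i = -8 + 9*i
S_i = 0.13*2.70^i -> [0.13, 0.35, 0.95, 2.56, 6.91]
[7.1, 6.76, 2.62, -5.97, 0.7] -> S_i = Random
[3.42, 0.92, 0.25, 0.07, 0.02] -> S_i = 3.42*0.27^i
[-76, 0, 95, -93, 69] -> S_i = Random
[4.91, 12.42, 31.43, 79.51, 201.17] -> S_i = 4.91*2.53^i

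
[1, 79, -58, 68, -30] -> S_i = Random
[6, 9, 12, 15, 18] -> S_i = 6 + 3*i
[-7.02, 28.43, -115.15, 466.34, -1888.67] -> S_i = -7.02*(-4.05)^i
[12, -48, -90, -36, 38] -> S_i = Random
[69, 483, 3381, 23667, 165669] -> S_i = 69*7^i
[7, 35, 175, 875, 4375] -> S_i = 7*5^i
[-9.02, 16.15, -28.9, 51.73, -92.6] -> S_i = -9.02*(-1.79)^i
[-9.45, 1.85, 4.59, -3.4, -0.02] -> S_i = Random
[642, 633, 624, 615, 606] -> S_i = 642 + -9*i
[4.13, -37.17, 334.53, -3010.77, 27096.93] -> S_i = 4.13*(-9.00)^i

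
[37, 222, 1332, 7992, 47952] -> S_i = 37*6^i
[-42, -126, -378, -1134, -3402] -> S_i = -42*3^i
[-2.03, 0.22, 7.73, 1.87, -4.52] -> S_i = Random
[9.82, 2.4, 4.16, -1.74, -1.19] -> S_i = Random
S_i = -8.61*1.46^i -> [-8.61, -12.57, -18.35, -26.8, -39.12]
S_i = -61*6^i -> [-61, -366, -2196, -13176, -79056]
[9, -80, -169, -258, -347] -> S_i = 9 + -89*i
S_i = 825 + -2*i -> [825, 823, 821, 819, 817]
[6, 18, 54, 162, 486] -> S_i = 6*3^i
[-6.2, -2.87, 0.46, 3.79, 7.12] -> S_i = -6.20 + 3.33*i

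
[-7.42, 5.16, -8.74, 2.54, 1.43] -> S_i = Random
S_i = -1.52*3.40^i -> [-1.52, -5.17, -17.57, -59.74, -203.12]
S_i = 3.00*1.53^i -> [3.0, 4.59, 7.02, 10.74, 16.44]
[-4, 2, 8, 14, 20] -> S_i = -4 + 6*i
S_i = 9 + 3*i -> [9, 12, 15, 18, 21]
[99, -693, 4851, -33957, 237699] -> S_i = 99*-7^i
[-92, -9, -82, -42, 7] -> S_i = Random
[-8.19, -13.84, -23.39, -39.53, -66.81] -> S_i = -8.19*1.69^i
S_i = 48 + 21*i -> [48, 69, 90, 111, 132]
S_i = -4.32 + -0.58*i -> [-4.32, -4.9, -5.48, -6.06, -6.64]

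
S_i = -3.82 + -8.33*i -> [-3.82, -12.15, -20.48, -28.81, -37.14]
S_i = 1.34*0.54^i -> [1.34, 0.72, 0.39, 0.21, 0.11]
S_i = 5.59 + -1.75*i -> [5.59, 3.84, 2.09, 0.34, -1.41]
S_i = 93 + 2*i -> [93, 95, 97, 99, 101]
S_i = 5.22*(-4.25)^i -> [5.22, -22.18, 94.29, -400.72, 1703.05]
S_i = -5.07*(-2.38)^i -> [-5.07, 12.07, -28.72, 68.35, -162.67]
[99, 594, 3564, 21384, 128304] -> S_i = 99*6^i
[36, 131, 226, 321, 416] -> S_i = 36 + 95*i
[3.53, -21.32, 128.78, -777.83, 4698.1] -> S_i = 3.53*(-6.04)^i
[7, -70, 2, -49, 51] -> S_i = Random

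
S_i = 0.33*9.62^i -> [0.33, 3.17, 30.54, 293.79, 2826.27]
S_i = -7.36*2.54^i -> [-7.36, -18.69, -47.48, -120.61, -306.35]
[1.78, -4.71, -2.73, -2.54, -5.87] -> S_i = Random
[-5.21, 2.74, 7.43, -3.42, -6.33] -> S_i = Random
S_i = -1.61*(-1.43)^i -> [-1.61, 2.3, -3.29, 4.71, -6.73]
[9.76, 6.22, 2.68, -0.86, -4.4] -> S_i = 9.76 + -3.54*i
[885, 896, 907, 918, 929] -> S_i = 885 + 11*i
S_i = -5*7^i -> [-5, -35, -245, -1715, -12005]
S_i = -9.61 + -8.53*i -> [-9.61, -18.14, -26.67, -35.2, -43.73]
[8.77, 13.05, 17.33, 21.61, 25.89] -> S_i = 8.77 + 4.28*i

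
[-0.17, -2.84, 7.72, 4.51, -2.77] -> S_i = Random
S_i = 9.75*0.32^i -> [9.75, 3.12, 1.0, 0.32, 0.1]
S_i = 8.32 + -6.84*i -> [8.32, 1.48, -5.36, -12.2, -19.04]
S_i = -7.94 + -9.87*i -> [-7.94, -17.81, -27.68, -37.55, -47.42]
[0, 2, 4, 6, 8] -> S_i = 0 + 2*i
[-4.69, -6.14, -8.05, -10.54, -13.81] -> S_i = -4.69*1.31^i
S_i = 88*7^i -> [88, 616, 4312, 30184, 211288]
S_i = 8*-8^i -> [8, -64, 512, -4096, 32768]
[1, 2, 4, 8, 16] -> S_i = 1*2^i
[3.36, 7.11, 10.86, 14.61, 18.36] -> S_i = 3.36 + 3.75*i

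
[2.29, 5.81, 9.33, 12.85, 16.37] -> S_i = 2.29 + 3.52*i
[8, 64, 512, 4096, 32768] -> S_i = 8*8^i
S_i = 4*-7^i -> [4, -28, 196, -1372, 9604]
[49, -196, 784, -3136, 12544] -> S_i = 49*-4^i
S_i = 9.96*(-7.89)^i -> [9.96, -78.58, 620.03, -4892.04, 38598.23]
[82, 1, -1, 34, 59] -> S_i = Random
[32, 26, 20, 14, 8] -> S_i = 32 + -6*i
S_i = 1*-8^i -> [1, -8, 64, -512, 4096]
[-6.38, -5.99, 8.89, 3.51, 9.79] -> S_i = Random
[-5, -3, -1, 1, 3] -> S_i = -5 + 2*i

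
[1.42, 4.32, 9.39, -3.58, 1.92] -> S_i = Random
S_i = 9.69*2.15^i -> [9.69, 20.83, 44.79, 96.3, 207.05]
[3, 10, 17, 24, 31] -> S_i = 3 + 7*i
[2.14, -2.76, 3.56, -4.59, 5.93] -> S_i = 2.14*(-1.29)^i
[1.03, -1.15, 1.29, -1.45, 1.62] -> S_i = 1.03*(-1.12)^i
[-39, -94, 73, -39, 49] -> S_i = Random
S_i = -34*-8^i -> [-34, 272, -2176, 17408, -139264]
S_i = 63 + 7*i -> [63, 70, 77, 84, 91]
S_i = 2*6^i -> [2, 12, 72, 432, 2592]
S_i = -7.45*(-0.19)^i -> [-7.45, 1.42, -0.27, 0.05, -0.01]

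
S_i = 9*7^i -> [9, 63, 441, 3087, 21609]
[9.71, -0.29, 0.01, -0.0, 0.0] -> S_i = 9.71*(-0.03)^i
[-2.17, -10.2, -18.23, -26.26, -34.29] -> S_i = -2.17 + -8.03*i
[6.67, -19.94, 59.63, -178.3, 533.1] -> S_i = 6.67*(-2.99)^i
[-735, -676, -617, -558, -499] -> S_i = -735 + 59*i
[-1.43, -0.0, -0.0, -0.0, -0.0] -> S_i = -1.43*0.00^i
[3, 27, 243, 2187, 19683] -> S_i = 3*9^i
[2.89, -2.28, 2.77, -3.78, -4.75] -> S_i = Random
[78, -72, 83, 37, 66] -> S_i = Random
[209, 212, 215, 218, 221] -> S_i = 209 + 3*i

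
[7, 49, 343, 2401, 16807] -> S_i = 7*7^i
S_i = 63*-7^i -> [63, -441, 3087, -21609, 151263]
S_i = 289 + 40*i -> [289, 329, 369, 409, 449]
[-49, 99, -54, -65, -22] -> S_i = Random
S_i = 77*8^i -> [77, 616, 4928, 39424, 315392]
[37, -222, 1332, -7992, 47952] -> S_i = 37*-6^i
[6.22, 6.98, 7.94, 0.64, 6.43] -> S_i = Random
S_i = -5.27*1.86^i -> [-5.27, -9.8, -18.23, -33.91, -63.08]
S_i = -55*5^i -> [-55, -275, -1375, -6875, -34375]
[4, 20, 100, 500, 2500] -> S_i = 4*5^i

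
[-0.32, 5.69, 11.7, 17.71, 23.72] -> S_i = -0.32 + 6.01*i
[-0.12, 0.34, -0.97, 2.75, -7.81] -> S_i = -0.12*(-2.84)^i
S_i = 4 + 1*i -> [4, 5, 6, 7, 8]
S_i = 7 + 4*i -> [7, 11, 15, 19, 23]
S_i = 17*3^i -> [17, 51, 153, 459, 1377]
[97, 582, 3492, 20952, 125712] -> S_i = 97*6^i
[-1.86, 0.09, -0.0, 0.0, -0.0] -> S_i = -1.86*(-0.05)^i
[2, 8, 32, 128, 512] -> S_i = 2*4^i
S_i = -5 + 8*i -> [-5, 3, 11, 19, 27]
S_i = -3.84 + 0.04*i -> [-3.84, -3.8, -3.76, -3.72, -3.68]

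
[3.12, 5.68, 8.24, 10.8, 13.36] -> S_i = 3.12 + 2.56*i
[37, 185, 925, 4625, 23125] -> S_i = 37*5^i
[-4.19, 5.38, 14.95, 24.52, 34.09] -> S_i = -4.19 + 9.57*i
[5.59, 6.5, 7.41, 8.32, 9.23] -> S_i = 5.59 + 0.91*i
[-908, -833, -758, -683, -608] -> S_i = -908 + 75*i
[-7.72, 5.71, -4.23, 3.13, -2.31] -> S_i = -7.72*(-0.74)^i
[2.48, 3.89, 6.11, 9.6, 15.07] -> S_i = 2.48*1.57^i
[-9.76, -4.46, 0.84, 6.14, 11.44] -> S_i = -9.76 + 5.30*i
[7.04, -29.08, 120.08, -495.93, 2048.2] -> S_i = 7.04*(-4.13)^i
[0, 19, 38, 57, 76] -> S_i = 0 + 19*i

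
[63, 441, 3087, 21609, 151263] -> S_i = 63*7^i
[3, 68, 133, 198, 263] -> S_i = 3 + 65*i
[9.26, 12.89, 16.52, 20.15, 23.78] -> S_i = 9.26 + 3.63*i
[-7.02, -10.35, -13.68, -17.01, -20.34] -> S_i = -7.02 + -3.33*i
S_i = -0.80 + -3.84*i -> [-0.8, -4.64, -8.48, -12.32, -16.16]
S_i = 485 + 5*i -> [485, 490, 495, 500, 505]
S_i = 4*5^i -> [4, 20, 100, 500, 2500]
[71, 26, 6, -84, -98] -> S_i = Random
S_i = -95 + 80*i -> [-95, -15, 65, 145, 225]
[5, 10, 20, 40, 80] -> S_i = 5*2^i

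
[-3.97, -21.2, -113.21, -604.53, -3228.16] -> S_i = -3.97*5.34^i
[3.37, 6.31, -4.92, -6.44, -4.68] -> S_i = Random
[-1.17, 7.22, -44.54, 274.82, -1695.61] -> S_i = -1.17*(-6.17)^i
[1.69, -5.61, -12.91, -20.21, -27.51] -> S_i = 1.69 + -7.30*i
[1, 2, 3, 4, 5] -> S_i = 1 + 1*i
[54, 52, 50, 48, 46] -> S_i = 54 + -2*i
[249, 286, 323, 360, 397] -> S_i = 249 + 37*i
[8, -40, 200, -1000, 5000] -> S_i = 8*-5^i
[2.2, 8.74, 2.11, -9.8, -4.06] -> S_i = Random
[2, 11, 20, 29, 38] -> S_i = 2 + 9*i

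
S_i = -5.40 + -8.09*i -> [-5.4, -13.49, -21.58, -29.67, -37.76]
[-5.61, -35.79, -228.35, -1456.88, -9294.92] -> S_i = -5.61*6.38^i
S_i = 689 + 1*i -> [689, 690, 691, 692, 693]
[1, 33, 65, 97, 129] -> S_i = 1 + 32*i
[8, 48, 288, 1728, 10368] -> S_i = 8*6^i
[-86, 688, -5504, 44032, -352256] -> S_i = -86*-8^i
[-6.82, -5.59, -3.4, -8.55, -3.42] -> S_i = Random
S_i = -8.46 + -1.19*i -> [-8.46, -9.65, -10.84, -12.03, -13.22]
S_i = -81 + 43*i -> [-81, -38, 5, 48, 91]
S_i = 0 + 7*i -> [0, 7, 14, 21, 28]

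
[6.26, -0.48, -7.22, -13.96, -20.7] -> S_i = 6.26 + -6.74*i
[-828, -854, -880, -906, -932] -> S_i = -828 + -26*i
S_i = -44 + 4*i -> [-44, -40, -36, -32, -28]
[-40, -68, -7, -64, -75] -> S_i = Random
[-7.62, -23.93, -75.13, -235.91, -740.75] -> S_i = -7.62*3.14^i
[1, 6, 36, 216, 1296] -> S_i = 1*6^i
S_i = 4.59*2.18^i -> [4.59, 10.01, 21.81, 47.55, 103.67]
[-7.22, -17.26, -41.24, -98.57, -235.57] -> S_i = -7.22*2.39^i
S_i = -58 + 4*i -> [-58, -54, -50, -46, -42]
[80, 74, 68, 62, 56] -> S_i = 80 + -6*i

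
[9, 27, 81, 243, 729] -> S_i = 9*3^i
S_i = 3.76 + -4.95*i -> [3.76, -1.19, -6.14, -11.09, -16.04]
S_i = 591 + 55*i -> [591, 646, 701, 756, 811]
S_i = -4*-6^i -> [-4, 24, -144, 864, -5184]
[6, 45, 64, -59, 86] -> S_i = Random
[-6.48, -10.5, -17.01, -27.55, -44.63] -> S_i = -6.48*1.62^i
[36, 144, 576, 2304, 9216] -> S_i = 36*4^i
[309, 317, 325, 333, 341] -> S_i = 309 + 8*i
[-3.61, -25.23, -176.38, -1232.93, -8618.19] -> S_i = -3.61*6.99^i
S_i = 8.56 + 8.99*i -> [8.56, 17.55, 26.54, 35.53, 44.52]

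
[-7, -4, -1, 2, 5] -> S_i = -7 + 3*i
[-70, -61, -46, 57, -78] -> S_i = Random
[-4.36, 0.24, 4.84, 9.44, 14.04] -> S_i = -4.36 + 4.60*i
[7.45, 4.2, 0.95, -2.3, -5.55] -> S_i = 7.45 + -3.25*i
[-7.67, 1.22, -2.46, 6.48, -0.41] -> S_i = Random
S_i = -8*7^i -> [-8, -56, -392, -2744, -19208]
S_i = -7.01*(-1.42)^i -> [-7.01, 9.95, -14.13, 20.07, -28.5]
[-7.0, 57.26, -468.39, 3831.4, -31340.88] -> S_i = -7.00*(-8.18)^i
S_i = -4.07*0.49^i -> [-4.07, -1.99, -0.98, -0.48, -0.23]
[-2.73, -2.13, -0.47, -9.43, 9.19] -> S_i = Random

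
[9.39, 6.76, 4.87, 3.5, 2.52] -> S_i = 9.39*0.72^i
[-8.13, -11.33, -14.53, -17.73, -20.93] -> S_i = -8.13 + -3.20*i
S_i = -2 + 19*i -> [-2, 17, 36, 55, 74]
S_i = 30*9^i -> [30, 270, 2430, 21870, 196830]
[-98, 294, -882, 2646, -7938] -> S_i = -98*-3^i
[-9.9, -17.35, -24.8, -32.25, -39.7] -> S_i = -9.90 + -7.45*i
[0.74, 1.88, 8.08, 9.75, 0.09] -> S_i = Random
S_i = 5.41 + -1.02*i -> [5.41, 4.39, 3.37, 2.35, 1.33]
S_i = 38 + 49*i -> [38, 87, 136, 185, 234]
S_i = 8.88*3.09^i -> [8.88, 27.44, 84.79, 261.99, 809.56]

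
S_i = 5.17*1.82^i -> [5.17, 9.41, 17.13, 31.17, 56.73]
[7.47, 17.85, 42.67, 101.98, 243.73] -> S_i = 7.47*2.39^i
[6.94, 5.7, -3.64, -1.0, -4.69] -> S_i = Random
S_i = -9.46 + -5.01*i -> [-9.46, -14.47, -19.48, -24.49, -29.5]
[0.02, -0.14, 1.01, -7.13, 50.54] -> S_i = 0.02*(-7.09)^i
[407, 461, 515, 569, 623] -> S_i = 407 + 54*i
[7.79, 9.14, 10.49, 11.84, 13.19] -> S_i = 7.79 + 1.35*i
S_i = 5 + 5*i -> [5, 10, 15, 20, 25]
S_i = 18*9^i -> [18, 162, 1458, 13122, 118098]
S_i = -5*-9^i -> [-5, 45, -405, 3645, -32805]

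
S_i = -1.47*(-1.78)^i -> [-1.47, 2.62, -4.66, 8.29, -14.76]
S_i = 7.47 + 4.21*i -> [7.47, 11.68, 15.89, 20.1, 24.31]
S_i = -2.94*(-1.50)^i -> [-2.94, 4.41, -6.62, 9.92, -14.88]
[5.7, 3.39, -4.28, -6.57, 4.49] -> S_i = Random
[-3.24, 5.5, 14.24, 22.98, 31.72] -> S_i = -3.24 + 8.74*i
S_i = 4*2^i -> [4, 8, 16, 32, 64]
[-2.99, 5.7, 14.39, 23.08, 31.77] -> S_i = -2.99 + 8.69*i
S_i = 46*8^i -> [46, 368, 2944, 23552, 188416]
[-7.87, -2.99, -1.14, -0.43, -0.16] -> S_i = -7.87*0.38^i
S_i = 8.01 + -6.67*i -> [8.01, 1.34, -5.33, -12.0, -18.67]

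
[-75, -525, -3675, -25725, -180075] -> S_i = -75*7^i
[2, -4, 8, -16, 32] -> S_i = 2*-2^i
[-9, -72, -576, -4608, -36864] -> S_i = -9*8^i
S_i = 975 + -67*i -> [975, 908, 841, 774, 707]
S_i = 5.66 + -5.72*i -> [5.66, -0.06, -5.78, -11.5, -17.22]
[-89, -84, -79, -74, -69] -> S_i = -89 + 5*i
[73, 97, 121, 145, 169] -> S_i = 73 + 24*i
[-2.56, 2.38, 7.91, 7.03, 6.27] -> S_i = Random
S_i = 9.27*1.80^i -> [9.27, 16.69, 30.03, 54.06, 97.31]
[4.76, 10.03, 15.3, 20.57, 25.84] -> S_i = 4.76 + 5.27*i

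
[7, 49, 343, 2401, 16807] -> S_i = 7*7^i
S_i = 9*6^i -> [9, 54, 324, 1944, 11664]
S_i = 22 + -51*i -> [22, -29, -80, -131, -182]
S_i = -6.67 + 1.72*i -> [-6.67, -4.95, -3.23, -1.51, 0.21]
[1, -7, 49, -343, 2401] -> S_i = 1*-7^i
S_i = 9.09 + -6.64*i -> [9.09, 2.45, -4.19, -10.83, -17.47]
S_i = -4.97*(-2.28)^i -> [-4.97, 11.33, -25.84, 58.91, -134.31]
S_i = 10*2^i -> [10, 20, 40, 80, 160]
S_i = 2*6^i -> [2, 12, 72, 432, 2592]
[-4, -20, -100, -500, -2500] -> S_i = -4*5^i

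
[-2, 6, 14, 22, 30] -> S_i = -2 + 8*i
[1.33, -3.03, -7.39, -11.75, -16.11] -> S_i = 1.33 + -4.36*i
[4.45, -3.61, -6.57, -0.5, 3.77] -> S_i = Random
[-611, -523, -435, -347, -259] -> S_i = -611 + 88*i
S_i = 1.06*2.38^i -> [1.06, 2.52, 6.0, 14.29, 34.01]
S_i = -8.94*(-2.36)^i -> [-8.94, 21.1, -49.79, 117.51, -277.32]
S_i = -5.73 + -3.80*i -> [-5.73, -9.53, -13.33, -17.13, -20.93]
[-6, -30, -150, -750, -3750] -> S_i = -6*5^i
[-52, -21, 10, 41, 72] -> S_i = -52 + 31*i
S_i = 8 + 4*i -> [8, 12, 16, 20, 24]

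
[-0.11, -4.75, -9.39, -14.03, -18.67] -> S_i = -0.11 + -4.64*i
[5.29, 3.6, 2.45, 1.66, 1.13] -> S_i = 5.29*0.68^i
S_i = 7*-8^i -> [7, -56, 448, -3584, 28672]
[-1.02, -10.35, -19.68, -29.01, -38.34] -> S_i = -1.02 + -9.33*i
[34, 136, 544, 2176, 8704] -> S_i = 34*4^i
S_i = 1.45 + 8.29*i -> [1.45, 9.74, 18.03, 26.32, 34.61]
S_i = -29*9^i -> [-29, -261, -2349, -21141, -190269]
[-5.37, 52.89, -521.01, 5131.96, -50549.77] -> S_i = -5.37*(-9.85)^i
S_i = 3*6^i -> [3, 18, 108, 648, 3888]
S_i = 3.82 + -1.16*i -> [3.82, 2.66, 1.5, 0.34, -0.82]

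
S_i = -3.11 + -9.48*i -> [-3.11, -12.59, -22.07, -31.55, -41.03]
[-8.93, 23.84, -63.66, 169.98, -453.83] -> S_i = -8.93*(-2.67)^i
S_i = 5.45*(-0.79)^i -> [5.45, -4.31, 3.4, -2.69, 2.12]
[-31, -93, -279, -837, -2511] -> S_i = -31*3^i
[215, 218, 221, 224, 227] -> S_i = 215 + 3*i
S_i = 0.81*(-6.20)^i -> [0.81, -5.02, 31.14, -193.05, 1196.88]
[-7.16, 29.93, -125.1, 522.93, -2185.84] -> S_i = -7.16*(-4.18)^i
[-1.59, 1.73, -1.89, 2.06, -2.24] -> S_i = -1.59*(-1.09)^i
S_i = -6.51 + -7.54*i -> [-6.51, -14.05, -21.59, -29.13, -36.67]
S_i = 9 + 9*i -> [9, 18, 27, 36, 45]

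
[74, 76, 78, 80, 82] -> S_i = 74 + 2*i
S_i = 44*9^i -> [44, 396, 3564, 32076, 288684]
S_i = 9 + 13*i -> [9, 22, 35, 48, 61]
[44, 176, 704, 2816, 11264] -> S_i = 44*4^i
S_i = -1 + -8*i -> [-1, -9, -17, -25, -33]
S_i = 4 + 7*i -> [4, 11, 18, 25, 32]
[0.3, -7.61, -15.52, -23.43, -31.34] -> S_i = 0.30 + -7.91*i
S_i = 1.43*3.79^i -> [1.43, 5.42, 20.54, 77.85, 295.05]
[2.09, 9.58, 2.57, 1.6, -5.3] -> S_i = Random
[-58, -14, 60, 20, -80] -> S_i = Random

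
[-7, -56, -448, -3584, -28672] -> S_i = -7*8^i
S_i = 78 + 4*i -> [78, 82, 86, 90, 94]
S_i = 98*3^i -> [98, 294, 882, 2646, 7938]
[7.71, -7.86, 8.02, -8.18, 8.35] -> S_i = 7.71*(-1.02)^i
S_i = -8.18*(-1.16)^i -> [-8.18, 9.49, -11.01, 12.77, -14.81]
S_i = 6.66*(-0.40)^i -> [6.66, -2.66, 1.07, -0.43, 0.17]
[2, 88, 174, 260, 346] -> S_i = 2 + 86*i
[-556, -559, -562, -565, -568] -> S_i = -556 + -3*i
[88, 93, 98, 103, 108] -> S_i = 88 + 5*i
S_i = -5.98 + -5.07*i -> [-5.98, -11.05, -16.12, -21.19, -26.26]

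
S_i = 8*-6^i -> [8, -48, 288, -1728, 10368]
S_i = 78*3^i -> [78, 234, 702, 2106, 6318]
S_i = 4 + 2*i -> [4, 6, 8, 10, 12]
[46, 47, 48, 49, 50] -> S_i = 46 + 1*i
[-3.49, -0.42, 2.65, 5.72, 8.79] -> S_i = -3.49 + 3.07*i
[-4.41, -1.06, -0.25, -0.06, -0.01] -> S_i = -4.41*0.24^i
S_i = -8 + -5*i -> [-8, -13, -18, -23, -28]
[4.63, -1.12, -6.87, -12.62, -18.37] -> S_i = 4.63 + -5.75*i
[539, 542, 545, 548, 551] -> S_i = 539 + 3*i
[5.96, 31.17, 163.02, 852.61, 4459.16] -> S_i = 5.96*5.23^i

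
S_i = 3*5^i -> [3, 15, 75, 375, 1875]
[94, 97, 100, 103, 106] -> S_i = 94 + 3*i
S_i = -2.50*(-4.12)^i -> [-2.5, 10.3, -42.44, 174.84, -720.33]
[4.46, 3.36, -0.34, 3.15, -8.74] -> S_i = Random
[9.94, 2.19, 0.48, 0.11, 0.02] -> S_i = 9.94*0.22^i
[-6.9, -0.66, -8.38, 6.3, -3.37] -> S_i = Random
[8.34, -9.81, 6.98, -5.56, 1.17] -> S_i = Random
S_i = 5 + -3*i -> [5, 2, -1, -4, -7]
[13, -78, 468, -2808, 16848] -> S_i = 13*-6^i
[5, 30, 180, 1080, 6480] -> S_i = 5*6^i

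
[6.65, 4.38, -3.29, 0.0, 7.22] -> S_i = Random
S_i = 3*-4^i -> [3, -12, 48, -192, 768]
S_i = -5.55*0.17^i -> [-5.55, -0.94, -0.16, -0.03, -0.0]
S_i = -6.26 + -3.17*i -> [-6.26, -9.43, -12.6, -15.77, -18.94]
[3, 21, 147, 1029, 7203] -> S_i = 3*7^i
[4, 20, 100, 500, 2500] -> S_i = 4*5^i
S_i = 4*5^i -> [4, 20, 100, 500, 2500]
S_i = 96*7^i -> [96, 672, 4704, 32928, 230496]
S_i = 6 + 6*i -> [6, 12, 18, 24, 30]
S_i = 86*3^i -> [86, 258, 774, 2322, 6966]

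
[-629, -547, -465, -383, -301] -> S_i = -629 + 82*i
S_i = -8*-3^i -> [-8, 24, -72, 216, -648]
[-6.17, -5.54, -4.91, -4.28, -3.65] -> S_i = -6.17 + 0.63*i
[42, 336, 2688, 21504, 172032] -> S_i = 42*8^i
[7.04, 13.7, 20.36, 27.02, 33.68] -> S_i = 7.04 + 6.66*i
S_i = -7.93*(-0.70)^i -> [-7.93, 5.55, -3.89, 2.72, -1.9]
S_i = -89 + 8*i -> [-89, -81, -73, -65, -57]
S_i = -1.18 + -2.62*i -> [-1.18, -3.8, -6.42, -9.04, -11.66]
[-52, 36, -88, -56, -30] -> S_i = Random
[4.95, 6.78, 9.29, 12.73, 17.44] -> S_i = 4.95*1.37^i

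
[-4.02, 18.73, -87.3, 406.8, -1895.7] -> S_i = -4.02*(-4.66)^i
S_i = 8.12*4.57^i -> [8.12, 37.11, 169.59, 775.01, 3541.77]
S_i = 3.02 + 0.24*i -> [3.02, 3.26, 3.5, 3.74, 3.98]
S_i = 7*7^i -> [7, 49, 343, 2401, 16807]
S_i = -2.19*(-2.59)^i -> [-2.19, 5.67, -14.69, 38.05, -98.55]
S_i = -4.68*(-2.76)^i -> [-4.68, 12.92, -35.65, 98.4, -271.57]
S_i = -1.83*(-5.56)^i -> [-1.83, 10.17, -56.57, 314.54, -1748.84]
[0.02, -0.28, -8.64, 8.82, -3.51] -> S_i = Random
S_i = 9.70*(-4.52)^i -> [9.7, -43.84, 198.17, -895.75, 4048.79]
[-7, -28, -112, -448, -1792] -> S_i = -7*4^i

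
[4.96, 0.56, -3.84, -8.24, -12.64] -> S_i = 4.96 + -4.40*i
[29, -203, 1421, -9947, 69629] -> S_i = 29*-7^i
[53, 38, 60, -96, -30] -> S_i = Random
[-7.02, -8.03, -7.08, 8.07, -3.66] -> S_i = Random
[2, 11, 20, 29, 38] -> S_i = 2 + 9*i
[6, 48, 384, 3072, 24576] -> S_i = 6*8^i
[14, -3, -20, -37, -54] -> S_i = 14 + -17*i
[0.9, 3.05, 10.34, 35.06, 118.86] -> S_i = 0.90*3.39^i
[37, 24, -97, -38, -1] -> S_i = Random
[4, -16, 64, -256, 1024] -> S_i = 4*-4^i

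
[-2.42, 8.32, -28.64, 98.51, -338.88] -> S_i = -2.42*(-3.44)^i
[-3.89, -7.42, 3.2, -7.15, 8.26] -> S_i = Random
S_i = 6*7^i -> [6, 42, 294, 2058, 14406]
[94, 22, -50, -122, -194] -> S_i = 94 + -72*i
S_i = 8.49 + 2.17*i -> [8.49, 10.66, 12.83, 15.0, 17.17]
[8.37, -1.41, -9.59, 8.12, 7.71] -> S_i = Random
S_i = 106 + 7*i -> [106, 113, 120, 127, 134]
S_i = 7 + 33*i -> [7, 40, 73, 106, 139]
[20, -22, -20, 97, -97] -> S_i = Random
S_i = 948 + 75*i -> [948, 1023, 1098, 1173, 1248]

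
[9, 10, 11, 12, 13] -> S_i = 9 + 1*i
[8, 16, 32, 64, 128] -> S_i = 8*2^i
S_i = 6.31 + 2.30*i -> [6.31, 8.61, 10.91, 13.21, 15.51]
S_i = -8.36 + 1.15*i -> [-8.36, -7.21, -6.06, -4.91, -3.76]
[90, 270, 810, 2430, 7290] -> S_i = 90*3^i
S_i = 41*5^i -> [41, 205, 1025, 5125, 25625]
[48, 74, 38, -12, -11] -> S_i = Random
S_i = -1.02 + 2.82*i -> [-1.02, 1.8, 4.62, 7.44, 10.26]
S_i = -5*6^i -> [-5, -30, -180, -1080, -6480]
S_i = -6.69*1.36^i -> [-6.69, -9.1, -12.37, -16.83, -22.89]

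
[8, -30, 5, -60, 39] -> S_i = Random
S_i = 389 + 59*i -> [389, 448, 507, 566, 625]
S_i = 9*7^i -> [9, 63, 441, 3087, 21609]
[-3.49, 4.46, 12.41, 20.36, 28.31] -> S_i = -3.49 + 7.95*i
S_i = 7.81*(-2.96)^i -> [7.81, -23.12, 68.43, -202.55, 599.54]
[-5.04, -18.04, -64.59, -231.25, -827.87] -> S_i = -5.04*3.58^i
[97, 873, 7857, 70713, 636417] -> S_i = 97*9^i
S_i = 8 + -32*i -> [8, -24, -56, -88, -120]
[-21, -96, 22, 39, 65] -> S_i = Random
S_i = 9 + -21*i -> [9, -12, -33, -54, -75]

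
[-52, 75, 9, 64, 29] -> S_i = Random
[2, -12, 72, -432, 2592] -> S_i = 2*-6^i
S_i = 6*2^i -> [6, 12, 24, 48, 96]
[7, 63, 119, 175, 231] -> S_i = 7 + 56*i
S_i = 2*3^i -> [2, 6, 18, 54, 162]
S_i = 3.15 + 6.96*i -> [3.15, 10.11, 17.07, 24.03, 30.99]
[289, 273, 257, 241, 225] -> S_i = 289 + -16*i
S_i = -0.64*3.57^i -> [-0.64, -2.28, -8.16, -29.12, -103.96]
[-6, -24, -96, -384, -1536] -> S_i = -6*4^i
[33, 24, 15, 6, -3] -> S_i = 33 + -9*i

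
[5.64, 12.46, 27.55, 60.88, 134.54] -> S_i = 5.64*2.21^i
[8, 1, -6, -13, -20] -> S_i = 8 + -7*i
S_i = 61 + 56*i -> [61, 117, 173, 229, 285]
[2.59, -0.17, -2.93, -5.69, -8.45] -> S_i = 2.59 + -2.76*i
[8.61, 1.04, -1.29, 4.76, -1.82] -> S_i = Random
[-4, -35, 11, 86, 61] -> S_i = Random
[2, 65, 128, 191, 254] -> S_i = 2 + 63*i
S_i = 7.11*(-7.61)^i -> [7.11, -54.11, 411.76, -3133.46, 23845.6]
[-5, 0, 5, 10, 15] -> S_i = -5 + 5*i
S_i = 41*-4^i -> [41, -164, 656, -2624, 10496]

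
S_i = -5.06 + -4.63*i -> [-5.06, -9.69, -14.32, -18.95, -23.58]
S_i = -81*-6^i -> [-81, 486, -2916, 17496, -104976]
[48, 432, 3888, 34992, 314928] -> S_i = 48*9^i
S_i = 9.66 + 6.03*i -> [9.66, 15.69, 21.72, 27.75, 33.78]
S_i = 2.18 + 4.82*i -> [2.18, 7.0, 11.82, 16.64, 21.46]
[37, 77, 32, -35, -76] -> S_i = Random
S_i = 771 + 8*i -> [771, 779, 787, 795, 803]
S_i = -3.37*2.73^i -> [-3.37, -9.2, -25.12, -68.57, -187.19]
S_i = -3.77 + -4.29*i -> [-3.77, -8.06, -12.35, -16.64, -20.93]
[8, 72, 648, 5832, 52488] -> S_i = 8*9^i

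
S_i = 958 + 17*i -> [958, 975, 992, 1009, 1026]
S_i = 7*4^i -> [7, 28, 112, 448, 1792]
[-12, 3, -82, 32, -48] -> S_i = Random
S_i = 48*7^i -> [48, 336, 2352, 16464, 115248]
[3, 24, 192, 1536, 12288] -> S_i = 3*8^i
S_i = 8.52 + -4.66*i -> [8.52, 3.86, -0.8, -5.46, -10.12]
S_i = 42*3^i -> [42, 126, 378, 1134, 3402]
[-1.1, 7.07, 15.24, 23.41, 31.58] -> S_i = -1.10 + 8.17*i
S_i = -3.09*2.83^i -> [-3.09, -8.74, -24.75, -70.04, -198.2]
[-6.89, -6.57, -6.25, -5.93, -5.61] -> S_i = -6.89 + 0.32*i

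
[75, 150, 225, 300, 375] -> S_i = 75 + 75*i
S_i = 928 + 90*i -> [928, 1018, 1108, 1198, 1288]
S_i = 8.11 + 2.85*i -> [8.11, 10.96, 13.81, 16.66, 19.51]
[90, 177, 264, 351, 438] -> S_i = 90 + 87*i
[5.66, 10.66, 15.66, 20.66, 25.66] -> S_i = 5.66 + 5.00*i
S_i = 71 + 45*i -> [71, 116, 161, 206, 251]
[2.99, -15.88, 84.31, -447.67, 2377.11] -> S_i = 2.99*(-5.31)^i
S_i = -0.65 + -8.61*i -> [-0.65, -9.26, -17.87, -26.48, -35.09]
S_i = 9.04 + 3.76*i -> [9.04, 12.8, 16.56, 20.32, 24.08]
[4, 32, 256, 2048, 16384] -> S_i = 4*8^i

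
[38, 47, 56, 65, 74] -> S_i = 38 + 9*i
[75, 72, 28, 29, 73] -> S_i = Random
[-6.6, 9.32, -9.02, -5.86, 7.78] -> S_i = Random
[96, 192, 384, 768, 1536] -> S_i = 96*2^i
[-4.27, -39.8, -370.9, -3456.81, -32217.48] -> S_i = -4.27*9.32^i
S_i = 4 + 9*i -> [4, 13, 22, 31, 40]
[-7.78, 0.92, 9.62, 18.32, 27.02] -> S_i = -7.78 + 8.70*i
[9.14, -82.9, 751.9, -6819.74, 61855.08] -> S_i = 9.14*(-9.07)^i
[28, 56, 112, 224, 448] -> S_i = 28*2^i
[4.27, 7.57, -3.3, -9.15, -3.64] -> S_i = Random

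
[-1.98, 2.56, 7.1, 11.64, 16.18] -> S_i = -1.98 + 4.54*i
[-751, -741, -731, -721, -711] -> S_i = -751 + 10*i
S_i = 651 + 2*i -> [651, 653, 655, 657, 659]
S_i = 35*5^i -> [35, 175, 875, 4375, 21875]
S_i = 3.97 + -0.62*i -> [3.97, 3.35, 2.73, 2.11, 1.49]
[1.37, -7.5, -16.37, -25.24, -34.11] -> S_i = 1.37 + -8.87*i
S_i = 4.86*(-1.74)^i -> [4.86, -8.46, 14.71, -25.6, 44.55]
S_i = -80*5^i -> [-80, -400, -2000, -10000, -50000]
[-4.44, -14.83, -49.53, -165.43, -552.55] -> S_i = -4.44*3.34^i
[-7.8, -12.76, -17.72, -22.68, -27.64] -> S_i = -7.80 + -4.96*i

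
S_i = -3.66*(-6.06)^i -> [-3.66, 22.18, -134.41, 814.51, -4935.96]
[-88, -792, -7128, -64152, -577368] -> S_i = -88*9^i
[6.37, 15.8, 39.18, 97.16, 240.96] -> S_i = 6.37*2.48^i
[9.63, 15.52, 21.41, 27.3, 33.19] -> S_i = 9.63 + 5.89*i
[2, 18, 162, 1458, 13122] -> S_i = 2*9^i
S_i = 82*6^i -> [82, 492, 2952, 17712, 106272]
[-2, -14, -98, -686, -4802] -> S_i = -2*7^i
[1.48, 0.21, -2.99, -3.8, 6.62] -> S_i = Random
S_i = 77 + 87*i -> [77, 164, 251, 338, 425]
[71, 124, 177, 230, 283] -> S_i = 71 + 53*i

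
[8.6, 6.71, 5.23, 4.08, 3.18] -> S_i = 8.60*0.78^i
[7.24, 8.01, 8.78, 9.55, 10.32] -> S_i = 7.24 + 0.77*i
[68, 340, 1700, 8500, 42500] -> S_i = 68*5^i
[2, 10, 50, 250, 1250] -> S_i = 2*5^i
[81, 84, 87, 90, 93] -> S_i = 81 + 3*i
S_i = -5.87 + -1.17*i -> [-5.87, -7.04, -8.21, -9.38, -10.55]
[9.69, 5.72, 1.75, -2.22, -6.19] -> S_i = 9.69 + -3.97*i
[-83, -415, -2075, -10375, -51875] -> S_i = -83*5^i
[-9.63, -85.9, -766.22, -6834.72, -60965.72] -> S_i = -9.63*8.92^i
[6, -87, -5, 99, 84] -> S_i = Random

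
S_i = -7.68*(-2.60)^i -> [-7.68, 19.97, -51.92, 134.98, -350.96]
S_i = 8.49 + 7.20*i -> [8.49, 15.69, 22.89, 30.09, 37.29]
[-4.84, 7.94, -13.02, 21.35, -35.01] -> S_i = -4.84*(-1.64)^i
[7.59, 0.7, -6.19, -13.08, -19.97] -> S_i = 7.59 + -6.89*i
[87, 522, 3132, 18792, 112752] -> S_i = 87*6^i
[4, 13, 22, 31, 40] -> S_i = 4 + 9*i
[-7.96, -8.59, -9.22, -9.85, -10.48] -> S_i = -7.96 + -0.63*i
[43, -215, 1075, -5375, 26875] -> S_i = 43*-5^i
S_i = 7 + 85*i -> [7, 92, 177, 262, 347]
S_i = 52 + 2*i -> [52, 54, 56, 58, 60]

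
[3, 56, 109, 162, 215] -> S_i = 3 + 53*i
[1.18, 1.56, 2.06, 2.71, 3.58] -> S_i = 1.18*1.32^i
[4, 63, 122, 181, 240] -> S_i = 4 + 59*i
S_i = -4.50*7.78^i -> [-4.5, -35.01, -272.38, -2119.1, -16486.59]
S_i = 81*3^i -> [81, 243, 729, 2187, 6561]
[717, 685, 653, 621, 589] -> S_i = 717 + -32*i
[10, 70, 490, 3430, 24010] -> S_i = 10*7^i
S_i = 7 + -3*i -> [7, 4, 1, -2, -5]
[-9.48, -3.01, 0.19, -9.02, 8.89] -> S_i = Random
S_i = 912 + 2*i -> [912, 914, 916, 918, 920]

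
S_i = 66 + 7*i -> [66, 73, 80, 87, 94]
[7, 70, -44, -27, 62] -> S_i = Random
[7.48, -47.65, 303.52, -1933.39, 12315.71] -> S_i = 7.48*(-6.37)^i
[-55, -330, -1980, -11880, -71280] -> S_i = -55*6^i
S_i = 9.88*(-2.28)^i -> [9.88, -22.53, 51.36, -117.1, 266.99]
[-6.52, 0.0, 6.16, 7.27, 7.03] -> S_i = Random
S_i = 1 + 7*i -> [1, 8, 15, 22, 29]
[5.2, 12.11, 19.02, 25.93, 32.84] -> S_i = 5.20 + 6.91*i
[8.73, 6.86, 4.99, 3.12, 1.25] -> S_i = 8.73 + -1.87*i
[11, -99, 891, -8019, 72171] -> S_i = 11*-9^i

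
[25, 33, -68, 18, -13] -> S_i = Random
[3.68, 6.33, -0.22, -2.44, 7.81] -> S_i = Random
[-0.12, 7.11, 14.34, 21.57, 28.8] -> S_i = -0.12 + 7.23*i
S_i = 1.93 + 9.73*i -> [1.93, 11.66, 21.39, 31.12, 40.85]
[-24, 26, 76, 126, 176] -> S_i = -24 + 50*i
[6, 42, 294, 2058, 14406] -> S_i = 6*7^i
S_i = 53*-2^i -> [53, -106, 212, -424, 848]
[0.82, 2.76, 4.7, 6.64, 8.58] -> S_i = 0.82 + 1.94*i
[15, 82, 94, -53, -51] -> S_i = Random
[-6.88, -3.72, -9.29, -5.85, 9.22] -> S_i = Random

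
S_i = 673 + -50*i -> [673, 623, 573, 523, 473]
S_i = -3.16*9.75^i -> [-3.16, -30.81, -300.4, -2928.88, -28556.54]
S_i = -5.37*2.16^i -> [-5.37, -11.6, -25.05, -54.12, -116.89]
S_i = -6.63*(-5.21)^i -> [-6.63, 34.54, -179.97, 937.62, -4885.0]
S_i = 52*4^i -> [52, 208, 832, 3328, 13312]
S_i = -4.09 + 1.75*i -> [-4.09, -2.34, -0.59, 1.16, 2.91]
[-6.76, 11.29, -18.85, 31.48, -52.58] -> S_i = -6.76*(-1.67)^i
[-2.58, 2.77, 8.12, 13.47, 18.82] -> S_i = -2.58 + 5.35*i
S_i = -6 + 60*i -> [-6, 54, 114, 174, 234]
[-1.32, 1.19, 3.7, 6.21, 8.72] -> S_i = -1.32 + 2.51*i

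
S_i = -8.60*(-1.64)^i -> [-8.6, 14.1, -23.13, 37.93, -62.21]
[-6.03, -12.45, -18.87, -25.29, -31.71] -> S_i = -6.03 + -6.42*i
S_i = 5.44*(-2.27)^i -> [5.44, -12.35, 28.03, -63.63, 144.44]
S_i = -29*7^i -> [-29, -203, -1421, -9947, -69629]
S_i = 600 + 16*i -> [600, 616, 632, 648, 664]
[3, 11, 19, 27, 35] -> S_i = 3 + 8*i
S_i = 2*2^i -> [2, 4, 8, 16, 32]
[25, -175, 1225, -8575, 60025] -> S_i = 25*-7^i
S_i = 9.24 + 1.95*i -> [9.24, 11.19, 13.14, 15.09, 17.04]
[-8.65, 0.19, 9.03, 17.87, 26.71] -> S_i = -8.65 + 8.84*i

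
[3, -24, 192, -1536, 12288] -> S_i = 3*-8^i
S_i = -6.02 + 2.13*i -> [-6.02, -3.89, -1.76, 0.37, 2.5]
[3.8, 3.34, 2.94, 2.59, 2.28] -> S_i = 3.80*0.88^i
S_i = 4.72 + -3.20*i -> [4.72, 1.52, -1.68, -4.88, -8.08]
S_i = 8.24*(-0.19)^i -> [8.24, -1.57, 0.3, -0.06, 0.01]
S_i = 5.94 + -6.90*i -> [5.94, -0.96, -7.86, -14.76, -21.66]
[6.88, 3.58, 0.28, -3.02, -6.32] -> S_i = 6.88 + -3.30*i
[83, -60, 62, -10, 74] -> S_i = Random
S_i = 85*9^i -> [85, 765, 6885, 61965, 557685]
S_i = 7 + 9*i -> [7, 16, 25, 34, 43]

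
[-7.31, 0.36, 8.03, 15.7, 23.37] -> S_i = -7.31 + 7.67*i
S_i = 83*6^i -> [83, 498, 2988, 17928, 107568]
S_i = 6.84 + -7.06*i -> [6.84, -0.22, -7.28, -14.34, -21.4]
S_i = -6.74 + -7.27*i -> [-6.74, -14.01, -21.28, -28.55, -35.82]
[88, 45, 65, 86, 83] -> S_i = Random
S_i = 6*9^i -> [6, 54, 486, 4374, 39366]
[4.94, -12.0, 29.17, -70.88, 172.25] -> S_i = 4.94*(-2.43)^i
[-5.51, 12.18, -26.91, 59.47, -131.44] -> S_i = -5.51*(-2.21)^i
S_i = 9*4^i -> [9, 36, 144, 576, 2304]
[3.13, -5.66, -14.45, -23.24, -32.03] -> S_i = 3.13 + -8.79*i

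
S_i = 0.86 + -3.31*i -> [0.86, -2.45, -5.76, -9.07, -12.38]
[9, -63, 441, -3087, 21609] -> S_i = 9*-7^i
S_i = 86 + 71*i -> [86, 157, 228, 299, 370]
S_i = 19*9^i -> [19, 171, 1539, 13851, 124659]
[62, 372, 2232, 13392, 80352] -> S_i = 62*6^i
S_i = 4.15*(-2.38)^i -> [4.15, -9.88, 23.51, -55.95, 133.15]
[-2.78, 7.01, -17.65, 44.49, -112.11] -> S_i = -2.78*(-2.52)^i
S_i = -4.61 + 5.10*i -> [-4.61, 0.49, 5.59, 10.69, 15.79]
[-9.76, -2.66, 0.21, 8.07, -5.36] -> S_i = Random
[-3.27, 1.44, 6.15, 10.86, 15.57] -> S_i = -3.27 + 4.71*i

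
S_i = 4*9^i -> [4, 36, 324, 2916, 26244]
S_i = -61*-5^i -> [-61, 305, -1525, 7625, -38125]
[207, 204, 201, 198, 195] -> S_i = 207 + -3*i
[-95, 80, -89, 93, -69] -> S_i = Random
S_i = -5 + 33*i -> [-5, 28, 61, 94, 127]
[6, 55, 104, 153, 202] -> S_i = 6 + 49*i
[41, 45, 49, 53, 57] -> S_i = 41 + 4*i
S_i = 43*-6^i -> [43, -258, 1548, -9288, 55728]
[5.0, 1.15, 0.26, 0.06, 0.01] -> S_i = 5.00*0.23^i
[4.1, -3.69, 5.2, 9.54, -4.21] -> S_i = Random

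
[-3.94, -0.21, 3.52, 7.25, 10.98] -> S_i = -3.94 + 3.73*i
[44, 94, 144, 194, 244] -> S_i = 44 + 50*i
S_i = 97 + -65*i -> [97, 32, -33, -98, -163]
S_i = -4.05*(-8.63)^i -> [-4.05, 34.95, -301.63, 2603.08, -22464.57]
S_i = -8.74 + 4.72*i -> [-8.74, -4.02, 0.7, 5.42, 10.14]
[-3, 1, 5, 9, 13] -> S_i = -3 + 4*i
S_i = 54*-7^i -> [54, -378, 2646, -18522, 129654]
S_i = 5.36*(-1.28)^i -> [5.36, -6.86, 8.78, -11.24, 14.39]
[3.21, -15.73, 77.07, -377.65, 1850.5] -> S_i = 3.21*(-4.90)^i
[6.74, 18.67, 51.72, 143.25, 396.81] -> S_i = 6.74*2.77^i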